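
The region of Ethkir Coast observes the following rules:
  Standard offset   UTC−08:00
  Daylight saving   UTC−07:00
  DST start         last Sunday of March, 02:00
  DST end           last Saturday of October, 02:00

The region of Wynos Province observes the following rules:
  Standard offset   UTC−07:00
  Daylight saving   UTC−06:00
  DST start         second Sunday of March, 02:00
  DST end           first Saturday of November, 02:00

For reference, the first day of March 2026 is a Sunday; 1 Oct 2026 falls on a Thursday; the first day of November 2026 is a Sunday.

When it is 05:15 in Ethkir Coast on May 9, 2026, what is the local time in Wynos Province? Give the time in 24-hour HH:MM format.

06:15

1 March 2026 is a Sunday, so Sundays fall on 1, 8, 15, 22, 29; the last is March 29.
1 October 2026 is a Thursday, so Saturdays fall on 3, 10, 17, 24, 31; the last is October 31.
May 9, 2026 lies within the daylight-saving period (29 March – 31 October), so Ethkir Coast is on daylight time, UTC−07:00.
05:15 Ethkir Coast + 7h = 12:15 UTC.
1 March 2026 is a Sunday, so the first Sunday is March 1 and the second is March 8.
1 November 2026 is a Sunday, so the first Saturday is November 7.
At the standard offset (UTC−07:00), 12:15 UTC − 7h = 05:15 Wynos Province standard time.
The standard-time date in Wynos Province, May 9, 2026, falls between 8 March and 7 November, so daylight saving is in effect and Wynos Province is at UTC−06:00.
12:15 UTC − 6h = 06:15 Wynos Province.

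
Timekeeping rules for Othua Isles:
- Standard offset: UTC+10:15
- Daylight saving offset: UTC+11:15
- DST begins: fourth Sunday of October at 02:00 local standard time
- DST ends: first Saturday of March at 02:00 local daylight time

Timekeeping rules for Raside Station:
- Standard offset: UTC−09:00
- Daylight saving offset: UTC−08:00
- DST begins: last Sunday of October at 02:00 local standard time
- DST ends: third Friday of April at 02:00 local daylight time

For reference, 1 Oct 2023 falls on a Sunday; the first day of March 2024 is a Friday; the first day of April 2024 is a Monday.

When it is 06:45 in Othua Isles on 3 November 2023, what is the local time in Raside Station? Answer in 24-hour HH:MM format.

1 October 2023 is a Sunday, so the first Sunday is October 1 and the fourth is October 22.
1 March 2024 is a Friday, so the first Saturday is March 2.
Daylight saving runs 22 October 2023 – 2 March 2024; 3 November 2023 is inside that window, so Othua Isles is at UTC+11:15.
06:45 Othua Isles − 11h15m = 19:30 UTC (rolling into the previous day, 2 November 2023).
1 October 2023 is a Sunday, so Sundays fall on 1, 8, 15, 22, 29; the last is October 29.
1 April 2024 is a Monday, so the first Friday is April 5 and the third is April 19.
At the standard offset (UTC−09:00), 19:30 UTC − 9h = 10:30 Raside Station standard time.
Daylight saving runs 29 October 2023 – 19 April 2024; the standard-time date in Raside Station, 2 November 2023, is inside that window, so Raside Station is at UTC−08:00.
19:30 UTC − 8h = 11:30 Raside Station.

11:30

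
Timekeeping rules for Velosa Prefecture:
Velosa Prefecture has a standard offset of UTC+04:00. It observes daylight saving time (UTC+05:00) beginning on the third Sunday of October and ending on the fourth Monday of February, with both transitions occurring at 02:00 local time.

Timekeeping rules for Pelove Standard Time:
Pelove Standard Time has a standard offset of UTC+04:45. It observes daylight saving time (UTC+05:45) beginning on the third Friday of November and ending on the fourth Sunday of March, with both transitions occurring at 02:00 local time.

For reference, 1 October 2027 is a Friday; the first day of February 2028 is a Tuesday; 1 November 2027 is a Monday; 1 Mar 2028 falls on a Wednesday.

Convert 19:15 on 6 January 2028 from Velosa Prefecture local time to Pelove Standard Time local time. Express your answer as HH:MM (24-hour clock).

20:00

1 October 2027 is a Friday, so the first Sunday is October 3 and the third is October 17.
1 February 2028 is a Tuesday, so the first Monday is February 7 and the fourth is February 28.
6 January 2028 lies within the daylight-saving period (17 October 2027 – 28 February 2028), so Velosa Prefecture is on daylight time, UTC+05:00.
19:15 Velosa Prefecture − 5h = 14:15 UTC.
1 November 2027 is a Monday, so the first Friday is November 5 and the third is November 19.
1 March 2028 is a Wednesday, so the first Sunday is March 5 and the fourth is March 26.
At the standard offset (UTC+04:45), 14:15 UTC + 4h45m = 19:00 Pelove Standard Time standard time.
The standard-time date in Pelove Standard Time, 6 January 2028, falls between 19 November 2027 and 26 March 2028, so daylight saving is in effect and Pelove Standard Time is at UTC+05:45.
14:15 UTC + 5h45m = 20:00 Pelove Standard Time.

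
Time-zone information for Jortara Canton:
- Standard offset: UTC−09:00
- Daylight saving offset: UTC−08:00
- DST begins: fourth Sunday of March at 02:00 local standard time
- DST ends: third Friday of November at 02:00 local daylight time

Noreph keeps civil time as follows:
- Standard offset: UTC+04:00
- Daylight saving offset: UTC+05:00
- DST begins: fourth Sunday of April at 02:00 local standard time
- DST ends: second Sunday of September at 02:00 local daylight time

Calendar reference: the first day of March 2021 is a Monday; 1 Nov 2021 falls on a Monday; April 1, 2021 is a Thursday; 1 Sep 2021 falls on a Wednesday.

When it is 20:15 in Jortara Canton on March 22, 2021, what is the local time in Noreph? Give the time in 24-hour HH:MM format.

09:15

1 March 2021 is a Monday, so the first Sunday is March 7 and the fourth is March 28.
1 November 2021 is a Monday, so the first Friday is November 5 and the third is November 19.
March 22, 2021 does not fall between 28 March and 19 November, so daylight saving is not in effect and Jortara Canton is at UTC−09:00.
20:15 Jortara Canton + 9h = 05:15 UTC (rolling into the next day, 23 March 2021).
1 April 2021 is a Thursday, so the first Sunday is April 4 and the fourth is April 25.
1 September 2021 is a Wednesday, so the first Sunday is September 5 and the second is September 12.
At the standard offset (UTC+04:00), 05:15 UTC + 4h = 09:15 Noreph standard time.
The standard-time date in Noreph, March 23, 2021, is outside the daylight-saving period (25 April – 12 September), so Noreph is on standard time, UTC+04:00.
05:15 UTC + 4h = 09:15 Noreph.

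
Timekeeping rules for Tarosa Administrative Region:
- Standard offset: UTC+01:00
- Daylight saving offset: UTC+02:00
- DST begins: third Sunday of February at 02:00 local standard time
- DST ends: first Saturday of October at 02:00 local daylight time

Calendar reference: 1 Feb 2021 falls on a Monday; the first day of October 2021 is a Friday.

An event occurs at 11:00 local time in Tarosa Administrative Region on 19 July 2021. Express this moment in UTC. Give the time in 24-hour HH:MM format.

1 February 2021 is a Monday, so the first Sunday is February 7 and the third is February 21.
1 October 2021 is a Friday, so the first Saturday is October 2.
Daylight saving runs 21 February – 2 October; 19 July 2021 is inside that window, so Tarosa Administrative Region is at UTC+02:00.
11:00 local − 2h = 09:00 UTC.

09:00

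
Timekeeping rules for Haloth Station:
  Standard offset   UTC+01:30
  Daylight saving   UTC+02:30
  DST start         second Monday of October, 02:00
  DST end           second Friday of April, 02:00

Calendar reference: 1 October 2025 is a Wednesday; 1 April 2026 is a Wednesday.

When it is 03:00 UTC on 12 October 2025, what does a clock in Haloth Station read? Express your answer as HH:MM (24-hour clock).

1 October 2025 is a Wednesday, so the first Monday is October 6 and the second is October 13.
1 April 2026 is a Wednesday, so the first Friday is April 3 and the second is April 10.
At the standard offset (UTC+01:30), 03:00 UTC + 1h30m = 04:30 Haloth Station standard time.
The standard-time date in Haloth Station, 12 October 2025, does not fall between 13 October 2025 and 10 April 2026, so daylight saving is not in effect and Haloth Station is at UTC+01:30.
03:00 UTC + 1h30m = 04:30 local.

04:30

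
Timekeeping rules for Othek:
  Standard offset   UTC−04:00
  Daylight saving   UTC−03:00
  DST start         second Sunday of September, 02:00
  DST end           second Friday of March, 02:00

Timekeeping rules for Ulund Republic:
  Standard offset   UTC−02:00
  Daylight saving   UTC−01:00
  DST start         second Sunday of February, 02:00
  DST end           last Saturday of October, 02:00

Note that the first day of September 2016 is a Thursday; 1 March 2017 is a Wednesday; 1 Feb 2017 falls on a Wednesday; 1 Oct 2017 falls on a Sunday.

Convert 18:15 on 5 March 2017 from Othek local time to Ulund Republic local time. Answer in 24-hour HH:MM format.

20:15

1 September 2016 is a Thursday, so the first Sunday is September 4 and the second is September 11.
1 March 2017 is a Wednesday, so the first Friday is March 3 and the second is March 10.
5 March 2017 falls between 11 September 2016 and 10 March 2017, so daylight saving is in effect and Othek is at UTC−03:00.
18:15 Othek + 3h = 21:15 UTC.
1 February 2017 is a Wednesday, so the first Sunday is February 5 and the second is February 12.
1 October 2017 is a Sunday, so Saturdays fall on 7, 14, 21, 28; the last is October 28.
At the standard offset (UTC−02:00), 21:15 UTC − 2h = 19:15 Ulund Republic standard time.
The standard-time date in Ulund Republic, 5 March 2017, falls between 12 February and 28 October, so daylight saving is in effect and Ulund Republic is at UTC−01:00.
21:15 UTC − 1h = 20:15 Ulund Republic.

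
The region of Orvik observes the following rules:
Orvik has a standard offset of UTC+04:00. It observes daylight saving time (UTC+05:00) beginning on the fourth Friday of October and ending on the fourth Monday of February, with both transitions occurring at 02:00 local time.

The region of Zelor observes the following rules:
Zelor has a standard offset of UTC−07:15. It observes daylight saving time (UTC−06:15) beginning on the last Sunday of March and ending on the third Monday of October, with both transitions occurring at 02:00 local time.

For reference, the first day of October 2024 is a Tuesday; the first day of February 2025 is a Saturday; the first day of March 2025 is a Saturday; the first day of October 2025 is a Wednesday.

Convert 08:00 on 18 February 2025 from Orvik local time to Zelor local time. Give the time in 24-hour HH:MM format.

1 October 2024 is a Tuesday, so the first Friday is October 4 and the fourth is October 25.
1 February 2025 is a Saturday, so the first Monday is February 3 and the fourth is February 24.
18 February 2025 lies within the daylight-saving period (25 October 2024 – 24 February 2025), so Orvik is on daylight time, UTC+05:00.
08:00 Orvik − 5h = 03:00 UTC.
1 March 2025 is a Saturday, so Sundays fall on 2, 9, 16, 23, 30; the last is March 30.
1 October 2025 is a Wednesday, so the first Monday is October 6 and the third is October 20.
At the standard offset (UTC−07:15), 03:00 UTC − 7h15m = 19:45 Zelor standard time (rolling into the previous day, 17 February 2025).
The standard-time date in Zelor, 17 February 2025, does not fall between 30 March and 20 October, so daylight saving is not in effect and Zelor is at UTC−07:15.
03:00 UTC − 7h15m = 19:45 Zelor (rolling into the previous day, 17 February 2025).

19:45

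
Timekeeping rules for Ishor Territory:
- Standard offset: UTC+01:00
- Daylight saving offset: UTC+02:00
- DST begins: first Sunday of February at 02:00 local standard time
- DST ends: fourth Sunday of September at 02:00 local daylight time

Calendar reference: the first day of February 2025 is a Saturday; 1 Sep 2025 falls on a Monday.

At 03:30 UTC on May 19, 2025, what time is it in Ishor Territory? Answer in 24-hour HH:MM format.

1 February 2025 is a Saturday, so the first Sunday is February 2.
1 September 2025 is a Monday, so the first Sunday is September 7 and the fourth is September 28.
At the standard offset (UTC+01:00), 03:30 UTC + 1h = 04:30 Ishor Territory standard time.
The standard-time date in Ishor Territory, May 19, 2025, falls between 2 February and 28 September, so daylight saving is in effect and Ishor Territory is at UTC+02:00.
03:30 UTC + 2h = 05:30 local.

05:30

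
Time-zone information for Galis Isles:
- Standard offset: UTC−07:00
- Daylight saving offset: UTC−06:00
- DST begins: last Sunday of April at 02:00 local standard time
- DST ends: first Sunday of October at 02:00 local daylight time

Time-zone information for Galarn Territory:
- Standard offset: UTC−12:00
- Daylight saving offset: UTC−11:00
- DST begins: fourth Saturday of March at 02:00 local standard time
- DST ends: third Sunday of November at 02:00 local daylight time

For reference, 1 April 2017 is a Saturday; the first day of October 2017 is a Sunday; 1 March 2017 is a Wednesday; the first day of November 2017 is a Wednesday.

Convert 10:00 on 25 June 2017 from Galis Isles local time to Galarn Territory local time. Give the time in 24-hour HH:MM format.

1 April 2017 is a Saturday, so Sundays fall on 2, 9, 16, 23, 30; the last is April 30.
1 October 2017 is a Sunday, so the first Sunday is October 1.
Daylight saving runs 30 April – 1 October; 25 June 2017 is inside that window, so Galis Isles is at UTC−06:00.
10:00 Galis Isles + 6h = 16:00 UTC.
1 March 2017 is a Wednesday, so the first Saturday is March 4 and the fourth is March 25.
1 November 2017 is a Wednesday, so the first Sunday is November 5 and the third is November 19.
At the standard offset (UTC−12:00), 16:00 UTC − 12h = 04:00 Galarn Territory standard time.
Daylight saving runs 25 March – 19 November; the standard-time date in Galarn Territory, 25 June 2017, is inside that window, so Galarn Territory is at UTC−11:00.
16:00 UTC − 11h = 05:00 Galarn Territory.

05:00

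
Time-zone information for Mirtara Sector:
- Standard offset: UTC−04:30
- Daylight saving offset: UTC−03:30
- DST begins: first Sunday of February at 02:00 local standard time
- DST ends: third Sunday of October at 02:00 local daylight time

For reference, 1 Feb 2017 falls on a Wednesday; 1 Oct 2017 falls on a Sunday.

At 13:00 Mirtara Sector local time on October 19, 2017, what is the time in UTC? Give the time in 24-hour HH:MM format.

1 February 2017 is a Wednesday, so the first Sunday is February 5.
1 October 2017 is a Sunday, so the first Sunday is October 1 and the third is October 15.
Daylight saving runs 5 February – 15 October; October 19, 2017 is outside that window, so Mirtara Sector is on standard time at UTC−04:30.
13:00 local + 4h30m = 17:30 UTC.

17:30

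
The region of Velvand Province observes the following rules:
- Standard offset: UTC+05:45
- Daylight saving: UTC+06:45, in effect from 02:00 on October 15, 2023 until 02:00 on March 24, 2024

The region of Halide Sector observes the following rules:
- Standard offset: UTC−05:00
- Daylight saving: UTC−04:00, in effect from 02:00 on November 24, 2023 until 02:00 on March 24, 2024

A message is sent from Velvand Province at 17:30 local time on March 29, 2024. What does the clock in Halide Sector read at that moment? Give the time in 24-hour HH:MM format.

March 29, 2024 does not fall between 15 October 2023 and 24 March 2024, so daylight saving is not in effect and Velvand Province is at UTC+05:45.
17:30 Velvand Province − 5h45m = 11:45 UTC.
At the standard offset (UTC−05:00), 11:45 UTC − 5h = 06:45 Halide Sector standard time.
The standard-time date in Halide Sector, March 29, 2024, does not fall between 24 November 2023 and 24 March 2024, so daylight saving is not in effect and Halide Sector is at UTC−05:00.
11:45 UTC − 5h = 06:45 Halide Sector.

06:45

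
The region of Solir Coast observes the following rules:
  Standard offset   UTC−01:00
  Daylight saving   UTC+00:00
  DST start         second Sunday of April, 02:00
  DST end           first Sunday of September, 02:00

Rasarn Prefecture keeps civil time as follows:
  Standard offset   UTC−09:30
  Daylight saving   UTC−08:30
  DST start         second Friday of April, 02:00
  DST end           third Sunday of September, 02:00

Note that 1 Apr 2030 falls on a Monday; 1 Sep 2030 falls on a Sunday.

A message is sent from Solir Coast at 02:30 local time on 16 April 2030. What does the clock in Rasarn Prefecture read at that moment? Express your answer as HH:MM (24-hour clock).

18:00

1 April 2030 is a Monday, so the first Sunday is April 7 and the second is April 14.
1 September 2030 is a Sunday, so the first Sunday is September 1.
16 April 2030 lies within the daylight-saving period (14 April – 1 September), so Solir Coast is on daylight time, UTC+00:00.
02:30 Solir Coast − 0h = 02:30 UTC.
1 April 2030 is a Monday, so the first Friday is April 5 and the second is April 12.
1 September 2030 is a Sunday, so the first Sunday is September 1 and the third is September 15.
At the standard offset (UTC−09:30), 02:30 UTC − 9h30m = 17:00 Rasarn Prefecture standard time (rolling into the previous day, 15 April 2030).
The standard-time date in Rasarn Prefecture, 15 April 2030, lies within the daylight-saving period (12 April – 15 September), so Rasarn Prefecture is on daylight time, UTC−08:30.
02:30 UTC − 8h30m = 18:00 Rasarn Prefecture (rolling into the previous day, 15 April 2030).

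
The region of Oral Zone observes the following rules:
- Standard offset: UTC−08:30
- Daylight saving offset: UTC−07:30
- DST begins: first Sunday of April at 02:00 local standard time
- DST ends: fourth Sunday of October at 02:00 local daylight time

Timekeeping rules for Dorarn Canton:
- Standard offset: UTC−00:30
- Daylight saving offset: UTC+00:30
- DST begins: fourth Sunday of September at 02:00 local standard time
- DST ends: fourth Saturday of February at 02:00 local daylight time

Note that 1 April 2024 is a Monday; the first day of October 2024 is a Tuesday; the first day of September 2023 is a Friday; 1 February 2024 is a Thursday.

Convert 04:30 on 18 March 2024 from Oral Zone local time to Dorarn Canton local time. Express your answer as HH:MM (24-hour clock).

1 April 2024 is a Monday, so the first Sunday is April 7.
1 October 2024 is a Tuesday, so the first Sunday is October 6 and the fourth is October 27.
18 March 2024 does not fall between 7 April and 27 October, so daylight saving is not in effect and Oral Zone is at UTC−08:30.
04:30 Oral Zone + 8h30m = 13:00 UTC.
1 September 2023 is a Friday, so the first Sunday is September 3 and the fourth is September 24.
1 February 2024 is a Thursday, so the first Saturday is February 3 and the fourth is February 24.
At the standard offset (UTC−00:30), 13:00 UTC − 0h30m = 12:30 Dorarn Canton standard time.
The standard-time date in Dorarn Canton, 18 March 2024, does not fall between 24 September 2023 and 24 February 2024, so daylight saving is not in effect and Dorarn Canton is at UTC−00:30.
13:00 UTC − 0h30m = 12:30 Dorarn Canton.

12:30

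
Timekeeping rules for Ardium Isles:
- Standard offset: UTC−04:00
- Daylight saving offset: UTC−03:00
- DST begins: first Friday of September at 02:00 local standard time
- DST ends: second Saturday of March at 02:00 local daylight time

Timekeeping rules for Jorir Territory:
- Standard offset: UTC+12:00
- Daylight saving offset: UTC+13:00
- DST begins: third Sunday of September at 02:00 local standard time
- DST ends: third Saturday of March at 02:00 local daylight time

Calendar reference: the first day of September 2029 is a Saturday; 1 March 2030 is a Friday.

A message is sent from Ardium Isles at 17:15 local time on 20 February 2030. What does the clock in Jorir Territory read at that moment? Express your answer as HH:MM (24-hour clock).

09:15

1 September 2029 is a Saturday, so the first Friday is September 7.
1 March 2030 is a Friday, so the first Saturday is March 2 and the second is March 9.
Daylight saving runs 7 September 2029 – 9 March 2030; 20 February 2030 is inside that window, so Ardium Isles is at UTC−03:00.
17:15 Ardium Isles + 3h = 20:15 UTC.
1 September 2029 is a Saturday, so the first Sunday is September 2 and the third is September 16.
1 March 2030 is a Friday, so the first Saturday is March 2 and the third is March 16.
At the standard offset (UTC+12:00), 20:15 UTC + 12h = 08:15 Jorir Territory standard time (rolling into the next day, 21 February 2030).
Daylight saving runs 16 September 2029 – 16 March 2030; the standard-time date in Jorir Territory, 21 February 2030, is inside that window, so Jorir Territory is at UTC+13:00.
20:15 UTC + 13h = 09:15 Jorir Territory (rolling into the next day, 21 February 2030).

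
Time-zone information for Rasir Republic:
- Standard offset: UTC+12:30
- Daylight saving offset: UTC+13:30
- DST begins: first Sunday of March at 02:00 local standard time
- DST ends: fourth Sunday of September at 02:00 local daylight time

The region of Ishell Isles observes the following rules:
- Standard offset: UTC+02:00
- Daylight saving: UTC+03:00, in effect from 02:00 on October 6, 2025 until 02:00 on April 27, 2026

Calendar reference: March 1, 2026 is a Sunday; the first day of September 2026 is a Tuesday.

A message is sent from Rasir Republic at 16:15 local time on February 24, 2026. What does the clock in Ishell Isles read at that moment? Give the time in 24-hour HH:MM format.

1 March 2026 is a Sunday, so the first Sunday is March 1.
1 September 2026 is a Tuesday, so the first Sunday is September 6 and the fourth is September 27.
Daylight saving runs 1 March – 27 September; February 24, 2026 is outside that window, so Rasir Republic is on standard time at UTC+12:30.
16:15 Rasir Republic − 12h30m = 03:45 UTC.
At the standard offset (UTC+02:00), 03:45 UTC + 2h = 05:45 Ishell Isles standard time.
The standard-time date in Ishell Isles, February 24, 2026, lies within the daylight-saving period (6 October 2025 – 27 April 2026), so Ishell Isles is on daylight time, UTC+03:00.
03:45 UTC + 3h = 06:45 Ishell Isles.

06:45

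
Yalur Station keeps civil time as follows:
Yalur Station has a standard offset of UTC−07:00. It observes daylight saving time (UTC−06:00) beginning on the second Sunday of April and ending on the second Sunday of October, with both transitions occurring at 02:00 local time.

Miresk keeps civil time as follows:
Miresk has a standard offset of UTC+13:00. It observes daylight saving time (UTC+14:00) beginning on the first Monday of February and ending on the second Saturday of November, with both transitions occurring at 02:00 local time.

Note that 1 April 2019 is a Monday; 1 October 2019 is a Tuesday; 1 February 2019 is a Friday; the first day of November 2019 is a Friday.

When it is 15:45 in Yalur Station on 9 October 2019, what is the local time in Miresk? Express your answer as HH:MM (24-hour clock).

11:45

1 April 2019 is a Monday, so the first Sunday is April 7 and the second is April 14.
1 October 2019 is a Tuesday, so the first Sunday is October 6 and the second is October 13.
Daylight saving runs 14 April – 13 October; 9 October 2019 is inside that window, so Yalur Station is at UTC−06:00.
15:45 Yalur Station + 6h = 21:45 UTC.
1 February 2019 is a Friday, so the first Monday is February 4.
1 November 2019 is a Friday, so the first Saturday is November 2 and the second is November 9.
At the standard offset (UTC+13:00), 21:45 UTC + 13h = 10:45 Miresk standard time (rolling into the next day, 10 October 2019).
Daylight saving runs 4 February – 9 November; the standard-time date in Miresk, 10 October 2019, is inside that window, so Miresk is at UTC+14:00.
21:45 UTC + 14h = 11:45 Miresk (rolling into the next day, 10 October 2019).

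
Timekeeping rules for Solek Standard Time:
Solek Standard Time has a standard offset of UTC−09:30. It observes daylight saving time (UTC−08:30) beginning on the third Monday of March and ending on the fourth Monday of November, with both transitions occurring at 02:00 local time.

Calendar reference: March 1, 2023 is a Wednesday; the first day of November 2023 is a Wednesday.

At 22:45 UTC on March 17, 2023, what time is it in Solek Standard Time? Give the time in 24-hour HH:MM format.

13:15

1 March 2023 is a Wednesday, so the first Monday is March 6 and the third is March 20.
1 November 2023 is a Wednesday, so the first Monday is November 6 and the fourth is November 27.
At the standard offset (UTC−09:30), 22:45 UTC − 9h30m = 13:15 Solek Standard Time standard time.
Daylight saving runs 20 March – 27 November; the standard-time date in Solek Standard Time, March 17, 2023, is outside that window, so Solek Standard Time is on standard time at UTC−09:30.
22:45 UTC − 9h30m = 13:15 local.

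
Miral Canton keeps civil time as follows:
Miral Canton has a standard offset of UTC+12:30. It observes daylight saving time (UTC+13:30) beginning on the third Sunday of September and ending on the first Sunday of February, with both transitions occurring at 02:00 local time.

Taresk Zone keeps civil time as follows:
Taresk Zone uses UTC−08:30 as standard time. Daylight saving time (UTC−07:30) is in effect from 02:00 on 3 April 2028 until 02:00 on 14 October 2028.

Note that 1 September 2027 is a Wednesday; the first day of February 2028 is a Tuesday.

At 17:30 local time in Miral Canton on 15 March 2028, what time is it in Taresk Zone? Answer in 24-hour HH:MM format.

1 September 2027 is a Wednesday, so the first Sunday is September 5 and the third is September 19.
1 February 2028 is a Tuesday, so the first Sunday is February 6.
Daylight saving runs 19 September 2027 – 6 February 2028; 15 March 2028 is outside that window, so Miral Canton is on standard time at UTC+12:30.
17:30 Miral Canton − 12h30m = 05:00 UTC.
At the standard offset (UTC−08:30), 05:00 UTC − 8h30m = 20:30 Taresk Zone standard time (rolling into the previous day, 14 March 2028).
Daylight saving runs 3 April – 14 October; the standard-time date in Taresk Zone, 14 March 2028, is outside that window, so Taresk Zone is on standard time at UTC−08:30.
05:00 UTC − 8h30m = 20:30 Taresk Zone (rolling into the previous day, 14 March 2028).

20:30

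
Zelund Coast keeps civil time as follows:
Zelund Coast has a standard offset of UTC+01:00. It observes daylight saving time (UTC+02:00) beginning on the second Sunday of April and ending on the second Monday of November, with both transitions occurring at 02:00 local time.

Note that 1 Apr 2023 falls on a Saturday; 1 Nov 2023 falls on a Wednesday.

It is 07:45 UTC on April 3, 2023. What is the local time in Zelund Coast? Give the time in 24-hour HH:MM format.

08:45

1 April 2023 is a Saturday, so the first Sunday is April 2 and the second is April 9.
1 November 2023 is a Wednesday, so the first Monday is November 6 and the second is November 13.
At the standard offset (UTC+01:00), 07:45 UTC + 1h = 08:45 Zelund Coast standard time.
The standard-time date in Zelund Coast, April 3, 2023, is outside the daylight-saving period (9 April – 13 November), so Zelund Coast is on standard time, UTC+01:00.
07:45 UTC + 1h = 08:45 local.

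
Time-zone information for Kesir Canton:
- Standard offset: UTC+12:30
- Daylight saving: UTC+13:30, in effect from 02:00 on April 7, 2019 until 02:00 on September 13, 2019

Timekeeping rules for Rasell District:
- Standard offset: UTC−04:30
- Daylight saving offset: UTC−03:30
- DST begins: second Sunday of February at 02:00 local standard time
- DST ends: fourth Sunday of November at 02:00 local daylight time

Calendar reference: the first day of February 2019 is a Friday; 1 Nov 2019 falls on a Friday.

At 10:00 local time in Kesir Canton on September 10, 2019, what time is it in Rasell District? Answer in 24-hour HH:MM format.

17:00

September 10, 2019 lies within the daylight-saving period (7 April – 13 September), so Kesir Canton is on daylight time, UTC+13:30.
10:00 Kesir Canton − 13h30m = 20:30 UTC (rolling into the previous day, 9 September 2019).
1 February 2019 is a Friday, so the first Sunday is February 3 and the second is February 10.
1 November 2019 is a Friday, so the first Sunday is November 3 and the fourth is November 24.
At the standard offset (UTC−04:30), 20:30 UTC − 4h30m = 16:00 Rasell District standard time.
The standard-time date in Rasell District, September 9, 2019, falls between 10 February and 24 November, so daylight saving is in effect and Rasell District is at UTC−03:30.
20:30 UTC − 3h30m = 17:00 Rasell District.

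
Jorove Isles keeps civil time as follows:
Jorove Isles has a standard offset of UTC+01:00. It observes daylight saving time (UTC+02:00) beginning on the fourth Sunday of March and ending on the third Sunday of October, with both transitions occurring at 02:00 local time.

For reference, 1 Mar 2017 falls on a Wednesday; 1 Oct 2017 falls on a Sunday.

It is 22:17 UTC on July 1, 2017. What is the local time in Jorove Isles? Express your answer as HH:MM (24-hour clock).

1 March 2017 is a Wednesday, so the first Sunday is March 5 and the fourth is March 26.
1 October 2017 is a Sunday, so the first Sunday is October 1 and the third is October 15.
At the standard offset (UTC+01:00), 22:17 UTC + 1h = 23:17 Jorove Isles standard time.
Daylight saving runs 26 March – 15 October; the standard-time date in Jorove Isles, July 1, 2017, is inside that window, so Jorove Isles is at UTC+02:00.
22:17 UTC + 2h = 00:17 local (rolling into the next day, 2 July 2017).

00:17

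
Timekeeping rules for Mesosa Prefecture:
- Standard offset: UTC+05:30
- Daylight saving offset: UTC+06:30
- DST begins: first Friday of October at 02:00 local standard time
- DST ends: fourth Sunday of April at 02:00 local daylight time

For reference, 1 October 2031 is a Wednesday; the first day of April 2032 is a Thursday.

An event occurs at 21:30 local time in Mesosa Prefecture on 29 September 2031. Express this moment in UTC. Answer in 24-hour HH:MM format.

1 October 2031 is a Wednesday, so the first Friday is October 3.
1 April 2032 is a Thursday, so the first Sunday is April 4 and the fourth is April 25.
Daylight saving runs 3 October 2031 – 25 April 2032; 29 September 2031 is outside that window, so Mesosa Prefecture is on standard time at UTC+05:30.
21:30 local − 5h30m = 16:00 UTC.

16:00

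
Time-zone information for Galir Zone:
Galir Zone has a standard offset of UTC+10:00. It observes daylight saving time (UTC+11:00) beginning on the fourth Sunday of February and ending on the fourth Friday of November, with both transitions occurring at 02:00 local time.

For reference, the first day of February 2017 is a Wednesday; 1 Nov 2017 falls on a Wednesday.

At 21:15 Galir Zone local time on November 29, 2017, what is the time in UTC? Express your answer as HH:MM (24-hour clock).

11:15

1 February 2017 is a Wednesday, so the first Sunday is February 5 and the fourth is February 26.
1 November 2017 is a Wednesday, so the first Friday is November 3 and the fourth is November 24.
November 29, 2017 does not fall between 26 February and 24 November, so daylight saving is not in effect and Galir Zone is at UTC+10:00.
21:15 local − 10h = 11:15 UTC.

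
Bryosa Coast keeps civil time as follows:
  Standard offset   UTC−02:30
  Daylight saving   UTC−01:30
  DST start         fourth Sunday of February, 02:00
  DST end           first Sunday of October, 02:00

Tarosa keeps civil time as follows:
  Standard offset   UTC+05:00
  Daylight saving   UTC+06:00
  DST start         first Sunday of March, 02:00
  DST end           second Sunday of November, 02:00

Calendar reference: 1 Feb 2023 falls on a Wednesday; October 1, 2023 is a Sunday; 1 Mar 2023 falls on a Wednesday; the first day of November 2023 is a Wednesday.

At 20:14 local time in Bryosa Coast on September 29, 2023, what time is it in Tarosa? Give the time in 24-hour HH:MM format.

03:44

1 February 2023 is a Wednesday, so the first Sunday is February 5 and the fourth is February 26.
1 October 2023 is a Sunday, so the first Sunday is October 1.
Daylight saving runs 26 February – 1 October; September 29, 2023 is inside that window, so Bryosa Coast is at UTC−01:30.
20:14 Bryosa Coast + 1h30m = 21:44 UTC.
1 March 2023 is a Wednesday, so the first Sunday is March 5.
1 November 2023 is a Wednesday, so the first Sunday is November 5 and the second is November 12.
At the standard offset (UTC+05:00), 21:44 UTC + 5h = 02:44 Tarosa standard time (rolling into the next day, 30 September 2023).
The standard-time date in Tarosa, September 30, 2023, falls between 5 March and 12 November, so daylight saving is in effect and Tarosa is at UTC+06:00.
21:44 UTC + 6h = 03:44 Tarosa (rolling into the next day, 30 September 2023).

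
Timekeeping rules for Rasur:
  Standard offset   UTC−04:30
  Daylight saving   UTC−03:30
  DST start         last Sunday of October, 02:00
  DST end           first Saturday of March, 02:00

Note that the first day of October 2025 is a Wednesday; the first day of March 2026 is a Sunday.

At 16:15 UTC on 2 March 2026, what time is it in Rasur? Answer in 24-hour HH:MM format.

1 October 2025 is a Wednesday, so Sundays fall on 5, 12, 19, 26; the last is October 26.
1 March 2026 is a Sunday, so the first Saturday is March 7.
At the standard offset (UTC−04:30), 16:15 UTC − 4h30m = 11:45 Rasur standard time.
The standard-time date in Rasur, 2 March 2026, falls between 26 October 2025 and 7 March 2026, so daylight saving is in effect and Rasur is at UTC−03:30.
16:15 UTC − 3h30m = 12:45 local.

12:45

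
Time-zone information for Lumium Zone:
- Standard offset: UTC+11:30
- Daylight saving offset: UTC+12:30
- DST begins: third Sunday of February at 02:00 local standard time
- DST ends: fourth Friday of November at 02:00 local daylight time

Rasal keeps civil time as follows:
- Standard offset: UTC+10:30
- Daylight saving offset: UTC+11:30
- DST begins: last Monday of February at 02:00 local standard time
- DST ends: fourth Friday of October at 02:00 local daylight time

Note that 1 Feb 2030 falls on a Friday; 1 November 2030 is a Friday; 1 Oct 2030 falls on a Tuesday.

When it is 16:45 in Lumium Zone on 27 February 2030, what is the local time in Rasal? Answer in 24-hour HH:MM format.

1 February 2030 is a Friday, so the first Sunday is February 3 and the third is February 17.
1 November 2030 is a Friday, so the first Friday is November 1 and the fourth is November 22.
27 February 2030 lies within the daylight-saving period (17 February – 22 November), so Lumium Zone is on daylight time, UTC+12:30.
16:45 Lumium Zone − 12h30m = 04:15 UTC.
1 February 2030 is a Friday, so Mondays fall on 4, 11, 18, 25; the last is February 25.
1 October 2030 is a Tuesday, so the first Friday is October 4 and the fourth is October 25.
At the standard offset (UTC+10:30), 04:15 UTC + 10h30m = 14:45 Rasal standard time.
Daylight saving runs 25 February – 25 October; the standard-time date in Rasal, 27 February 2030, is inside that window, so Rasal is at UTC+11:30.
04:15 UTC + 11h30m = 15:45 Rasal.

15:45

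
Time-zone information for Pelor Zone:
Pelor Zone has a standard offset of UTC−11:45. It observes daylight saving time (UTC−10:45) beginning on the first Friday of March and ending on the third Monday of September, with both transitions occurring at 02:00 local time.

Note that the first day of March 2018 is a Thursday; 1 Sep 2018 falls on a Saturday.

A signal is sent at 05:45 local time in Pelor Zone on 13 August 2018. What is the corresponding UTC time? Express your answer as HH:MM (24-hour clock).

1 March 2018 is a Thursday, so the first Friday is March 2.
1 September 2018 is a Saturday, so the first Monday is September 3 and the third is September 17.
Daylight saving runs 2 March – 17 September; 13 August 2018 is inside that window, so Pelor Zone is at UTC−10:45.
05:45 local + 10h45m = 16:30 UTC.

16:30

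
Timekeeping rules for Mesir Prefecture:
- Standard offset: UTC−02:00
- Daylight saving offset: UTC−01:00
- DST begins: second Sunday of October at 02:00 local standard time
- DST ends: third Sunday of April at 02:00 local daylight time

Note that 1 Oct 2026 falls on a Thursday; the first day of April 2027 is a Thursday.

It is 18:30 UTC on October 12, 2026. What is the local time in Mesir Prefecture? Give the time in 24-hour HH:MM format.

1 October 2026 is a Thursday, so the first Sunday is October 4 and the second is October 11.
1 April 2027 is a Thursday, so the first Sunday is April 4 and the third is April 18.
At the standard offset (UTC−02:00), 18:30 UTC − 2h = 16:30 Mesir Prefecture standard time.
Daylight saving runs 11 October 2026 – 18 April 2027; the standard-time date in Mesir Prefecture, October 12, 2026, is inside that window, so Mesir Prefecture is at UTC−01:00.
18:30 UTC − 1h = 17:30 local.

17:30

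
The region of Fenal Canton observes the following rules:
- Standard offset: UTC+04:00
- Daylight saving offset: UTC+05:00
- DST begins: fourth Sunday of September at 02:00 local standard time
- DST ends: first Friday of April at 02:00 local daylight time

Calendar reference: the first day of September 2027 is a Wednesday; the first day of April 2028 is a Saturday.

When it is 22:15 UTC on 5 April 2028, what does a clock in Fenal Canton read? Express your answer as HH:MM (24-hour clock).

1 September 2027 is a Wednesday, so the first Sunday is September 5 and the fourth is September 26.
1 April 2028 is a Saturday, so the first Friday is April 7.
At the standard offset (UTC+04:00), 22:15 UTC + 4h = 02:15 Fenal Canton standard time (rolling into the next day, 6 April 2028).
The standard-time date in Fenal Canton, 6 April 2028, lies within the daylight-saving period (26 September 2027 – 7 April 2028), so Fenal Canton is on daylight time, UTC+05:00.
22:15 UTC + 5h = 03:15 local (rolling into the next day, 6 April 2028).

03:15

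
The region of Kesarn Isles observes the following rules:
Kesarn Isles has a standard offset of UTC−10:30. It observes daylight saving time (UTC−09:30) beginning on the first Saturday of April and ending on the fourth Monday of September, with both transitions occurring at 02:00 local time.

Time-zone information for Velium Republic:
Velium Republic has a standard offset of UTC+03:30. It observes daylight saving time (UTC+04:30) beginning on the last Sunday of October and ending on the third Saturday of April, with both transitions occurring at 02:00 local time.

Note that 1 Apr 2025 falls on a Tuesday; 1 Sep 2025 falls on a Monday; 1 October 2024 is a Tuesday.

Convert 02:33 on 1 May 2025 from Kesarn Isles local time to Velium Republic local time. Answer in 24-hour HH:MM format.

15:33

1 April 2025 is a Tuesday, so the first Saturday is April 5.
1 September 2025 is a Monday, so the first Monday is September 1 and the fourth is September 22.
1 May 2025 falls between 5 April and 22 September, so daylight saving is in effect and Kesarn Isles is at UTC−09:30.
02:33 Kesarn Isles + 9h30m = 12:03 UTC.
1 October 2024 is a Tuesday, so Sundays fall on 6, 13, 20, 27; the last is October 27.
1 April 2025 is a Tuesday, so the first Saturday is April 5 and the third is April 19.
At the standard offset (UTC+03:30), 12:03 UTC + 3h30m = 15:33 Velium Republic standard time.
The standard-time date in Velium Republic, 1 May 2025, does not fall between 27 October 2024 and 19 April 2025, so daylight saving is not in effect and Velium Republic is at UTC+03:30.
12:03 UTC + 3h30m = 15:33 Velium Republic.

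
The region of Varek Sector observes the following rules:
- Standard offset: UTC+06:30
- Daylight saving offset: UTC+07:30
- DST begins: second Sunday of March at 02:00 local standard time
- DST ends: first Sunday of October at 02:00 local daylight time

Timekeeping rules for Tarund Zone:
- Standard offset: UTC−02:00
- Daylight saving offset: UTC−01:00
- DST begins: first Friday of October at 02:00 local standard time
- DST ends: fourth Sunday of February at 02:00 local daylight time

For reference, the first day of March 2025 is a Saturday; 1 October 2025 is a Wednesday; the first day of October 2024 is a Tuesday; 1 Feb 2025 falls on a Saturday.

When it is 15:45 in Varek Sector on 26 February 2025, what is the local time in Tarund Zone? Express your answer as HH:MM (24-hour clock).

07:15

1 March 2025 is a Saturday, so the first Sunday is March 2 and the second is March 9.
1 October 2025 is a Wednesday, so the first Sunday is October 5.
26 February 2025 does not fall between 9 March and 5 October, so daylight saving is not in effect and Varek Sector is at UTC+06:30.
15:45 Varek Sector − 6h30m = 09:15 UTC.
1 October 2024 is a Tuesday, so the first Friday is October 4.
1 February 2025 is a Saturday, so the first Sunday is February 2 and the fourth is February 23.
At the standard offset (UTC−02:00), 09:15 UTC − 2h = 07:15 Tarund Zone standard time.
The standard-time date in Tarund Zone, 26 February 2025, does not fall between 4 October 2024 and 23 February 2025, so daylight saving is not in effect and Tarund Zone is at UTC−02:00.
09:15 UTC − 2h = 07:15 Tarund Zone.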